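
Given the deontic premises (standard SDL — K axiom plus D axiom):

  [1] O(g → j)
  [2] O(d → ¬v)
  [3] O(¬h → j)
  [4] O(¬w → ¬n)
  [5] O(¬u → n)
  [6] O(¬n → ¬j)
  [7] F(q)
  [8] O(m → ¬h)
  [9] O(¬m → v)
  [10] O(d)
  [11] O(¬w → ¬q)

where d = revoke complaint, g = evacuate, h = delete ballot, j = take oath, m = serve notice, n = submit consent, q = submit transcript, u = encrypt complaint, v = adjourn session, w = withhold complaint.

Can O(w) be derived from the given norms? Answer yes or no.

Yes

Premise 10 gives O(d).
Premise 2 is O(d → ¬v); since O(d), deontic closure gives O(¬v).
Premise 9 is O(¬m → v); contrapositively O(¬v → m). Since O(¬v) holds, K gives O(m).
From O(m) and premise 8, O(m → ¬h), we obtain O(¬h).
Premise 3 is O(¬h → j); since O(¬h), deontic closure gives O(j).
Premise 6 is O(¬n → ¬j); contrapositively O(j → n). Since O(j) holds, K gives O(n).
Premise 4 is O(¬w → ¬n); contrapositively O(n → w). Since O(n) holds, K gives O(w).
Premises 1, 5, 7, 11 do not contribute to this derivation.
So O(w) follows.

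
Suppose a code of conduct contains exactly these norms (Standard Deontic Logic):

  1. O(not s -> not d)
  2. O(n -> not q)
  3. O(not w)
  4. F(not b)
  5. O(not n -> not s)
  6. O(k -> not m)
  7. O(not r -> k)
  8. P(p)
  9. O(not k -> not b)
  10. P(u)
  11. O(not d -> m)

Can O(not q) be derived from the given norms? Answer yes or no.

Yes

Premise 4, F(not b), is equivalent to O(b).
The contrapositive of premise 9 (O(not k -> not b)) is O(b -> k), and O(b) is already established, so O(k).
From O(k) and premise 6, O(k -> not m), we obtain O(not m).
Premise 11, O(not d -> m), contraposes to O(not m -> d); with O(not m) we get O(d).
The contrapositive of premise 1 (O(not s -> not d)) is O(d -> s), and O(d) is already established, so O(s).
Premise 5, O(not n -> not s), contraposes to O(s -> n); with O(s) we get O(n).
Applying K to premise 2 (O(n -> not q)) and O(n) yields O(not q).
Premises 3, 7, 8, 10 do not contribute to this derivation.
So O(not q) follows.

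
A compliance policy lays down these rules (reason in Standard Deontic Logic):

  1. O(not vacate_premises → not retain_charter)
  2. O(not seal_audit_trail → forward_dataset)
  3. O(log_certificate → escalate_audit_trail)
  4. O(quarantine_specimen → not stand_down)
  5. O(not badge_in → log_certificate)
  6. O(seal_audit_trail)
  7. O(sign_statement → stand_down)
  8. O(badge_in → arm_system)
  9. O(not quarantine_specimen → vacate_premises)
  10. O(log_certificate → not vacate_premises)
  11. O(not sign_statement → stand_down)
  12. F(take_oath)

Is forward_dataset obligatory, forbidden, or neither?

Neither

Premise 2 is O(not seal_audit_trail → forward_dataset), but O(not seal_audit_trail) is not derivable from the premises, so it does not yield O(forward_dataset).
No premise or chain of K-axiom applications forces O(forward_dataset), and none forces O(not forward_dataset). So forward_dataset is neither obligatory nor forbidden under these norms.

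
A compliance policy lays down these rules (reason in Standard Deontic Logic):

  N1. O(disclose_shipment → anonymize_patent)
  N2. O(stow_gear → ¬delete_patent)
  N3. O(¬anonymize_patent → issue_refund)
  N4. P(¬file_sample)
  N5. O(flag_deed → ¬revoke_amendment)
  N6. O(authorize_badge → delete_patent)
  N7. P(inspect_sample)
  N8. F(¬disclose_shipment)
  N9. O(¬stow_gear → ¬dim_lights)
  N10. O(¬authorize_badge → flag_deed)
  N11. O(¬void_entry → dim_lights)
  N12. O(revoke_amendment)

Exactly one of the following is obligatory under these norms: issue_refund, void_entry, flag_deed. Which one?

void_entry

Premise 12 gives O(revoke_amendment).
Premise 5 is O(flag_deed → ¬revoke_amendment); contrapositively O(revoke_amendment → ¬flag_deed). Since O(revoke_amendment) holds, K gives O(¬flag_deed).
Premise 10, O(¬authorize_badge → flag_deed), contraposes to O(¬flag_deed → authorize_badge); with O(¬flag_deed) we get O(authorize_badge).
From O(authorize_badge) and premise 6, O(authorize_badge → delete_patent), we obtain O(delete_patent).
Premise 2, O(stow_gear → ¬delete_patent), contraposes to O(delete_patent → ¬stow_gear); with O(delete_patent) we get O(¬stow_gear).
From O(¬stow_gear) and premise 9, O(¬stow_gear → ¬dim_lights), we obtain O(¬dim_lights).
The contrapositive of premise 11 (O(¬void_entry → dim_lights)) is O(¬dim_lights → void_entry), and O(¬dim_lights) is already established, so O(void_entry).
So O(void_entry) holds — void_entry is obligatory. None of the other listed options is made obligatory by any chain of premises.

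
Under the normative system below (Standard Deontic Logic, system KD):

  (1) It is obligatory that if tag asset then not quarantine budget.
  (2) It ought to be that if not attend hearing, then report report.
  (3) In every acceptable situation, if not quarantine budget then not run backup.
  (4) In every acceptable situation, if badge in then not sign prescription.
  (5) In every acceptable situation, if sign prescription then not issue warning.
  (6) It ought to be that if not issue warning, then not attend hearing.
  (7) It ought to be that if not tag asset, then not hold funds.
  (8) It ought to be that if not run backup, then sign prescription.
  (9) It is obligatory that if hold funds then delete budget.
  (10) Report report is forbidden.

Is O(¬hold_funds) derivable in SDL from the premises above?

Yes

Premise 10, F(report_report), is equivalent to O(¬report_report).
Premise 2 is O(¬attend_hearing → report_report); contrapositively O(¬report_report → attend_hearing). Since O(¬report_report) holds, K gives O(attend_hearing).
The contrapositive of premise 6 (O(¬issue_warning → ¬attend_hearing)) is O(attend_hearing → issue_warning), and O(attend_hearing) is already established, so O(issue_warning).
Premise 5, O(sign_prescription → ¬issue_warning), contraposes to O(issue_warning → ¬sign_prescription); with O(issue_warning) we get O(¬sign_prescription).
Premise 8, O(¬run_backup → sign_prescription), contraposes to O(¬sign_prescription → run_backup); with O(¬sign_prescription) we get O(run_backup).
The contrapositive of premise 3 (O(¬quarantine_budget → ¬run_backup)) is O(run_backup → quarantine_budget), and O(run_backup) is already established, so O(quarantine_budget).
Premise 1 is O(tag_asset → ¬quarantine_budget); contrapositively O(quarantine_budget → ¬tag_asset). Since O(quarantine_budget) holds, K gives O(¬tag_asset).
With premise 7, O(¬tag_asset → ¬hold_funds), the K-axiom yields O(¬hold_funds).
Premises 4, 9 do not contribute to this derivation.
So O(¬hold_funds) follows.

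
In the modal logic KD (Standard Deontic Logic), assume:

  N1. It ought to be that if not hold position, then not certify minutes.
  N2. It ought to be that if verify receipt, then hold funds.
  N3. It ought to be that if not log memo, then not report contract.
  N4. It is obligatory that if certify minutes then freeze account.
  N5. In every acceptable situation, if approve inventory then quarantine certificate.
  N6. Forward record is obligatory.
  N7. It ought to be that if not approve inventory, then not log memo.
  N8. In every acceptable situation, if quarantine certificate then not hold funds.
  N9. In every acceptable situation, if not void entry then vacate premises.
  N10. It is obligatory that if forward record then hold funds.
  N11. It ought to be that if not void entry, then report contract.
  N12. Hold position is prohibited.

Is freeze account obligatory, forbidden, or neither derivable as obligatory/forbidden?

Neither

Premise 4 is O(certify_minutes → freeze_account), but O(certify_minutes) is not derivable from the premises, so it does not yield O(freeze_account).
No premise or chain of K-axiom applications forces O(freeze_account), and none forces O(¬freeze_account). So freeze_account is neither obligatory nor forbidden under these norms.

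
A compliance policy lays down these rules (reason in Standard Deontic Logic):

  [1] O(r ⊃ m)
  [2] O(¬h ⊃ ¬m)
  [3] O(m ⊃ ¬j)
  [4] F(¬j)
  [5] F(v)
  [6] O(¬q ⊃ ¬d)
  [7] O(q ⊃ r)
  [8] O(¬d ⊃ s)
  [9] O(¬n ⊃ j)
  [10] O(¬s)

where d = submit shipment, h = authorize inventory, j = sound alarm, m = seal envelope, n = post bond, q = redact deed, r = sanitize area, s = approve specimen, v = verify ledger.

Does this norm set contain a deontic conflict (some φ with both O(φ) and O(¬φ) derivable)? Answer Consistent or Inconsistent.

Premise 4, F(¬j), is equivalent to O(j).
Premise 3, O(m ⊃ ¬j), contraposes to O(j ⊃ ¬m); with O(j) we get O(¬m).
Premise 1, O(r ⊃ m), contraposes to O(¬m ⊃ ¬r); with O(¬m) we get O(¬r).
Premise 7 is O(q ⊃ r); contrapositively O(¬r ⊃ ¬q). Since O(¬r) holds, K gives O(¬q).
Premise 6 is O(¬q ⊃ ¬d); since O(¬q), deontic closure gives O(¬d).
Premise 8 is O(¬d ⊃ s); since O(¬d), deontic closure gives O(s).
Yet premise 10 states O(¬s).
We now have both O(s) and O(¬s) — s is simultaneously obligatory and forbidden, violating the D-axiom.

Inconsistent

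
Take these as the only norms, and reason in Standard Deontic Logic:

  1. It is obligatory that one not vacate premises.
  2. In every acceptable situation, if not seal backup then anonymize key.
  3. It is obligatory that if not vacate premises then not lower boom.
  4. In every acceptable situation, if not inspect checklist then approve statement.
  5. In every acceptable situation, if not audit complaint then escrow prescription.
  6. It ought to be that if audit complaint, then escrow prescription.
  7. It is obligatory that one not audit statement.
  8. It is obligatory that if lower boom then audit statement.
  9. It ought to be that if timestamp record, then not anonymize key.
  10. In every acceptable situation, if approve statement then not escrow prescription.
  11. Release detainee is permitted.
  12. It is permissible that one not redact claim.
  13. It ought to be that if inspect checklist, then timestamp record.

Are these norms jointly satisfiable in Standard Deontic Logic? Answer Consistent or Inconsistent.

Consistent

Premise 8 is O(lower_boom → audit_statement), but O(lower_boom) is not derivable from the premises, so it does not yield O(audit_statement).
So O(audit_statement) is not derivable, and the apparent clash with O(¬audit_statement) does not arise.
A world satisfying every obligation exists (e.g. anonymize_key=false, approve_statement=false, audit_complaint=false, audit_statement=false, escrow_prescription=true, inspect_checklist=true, lower_boom=false, redact_claim=false, release_detainee=false, seal_backup=true, timestamp_record=true, vacate_premises=false); no atom is both obligatory and forbidden, so the set is consistent.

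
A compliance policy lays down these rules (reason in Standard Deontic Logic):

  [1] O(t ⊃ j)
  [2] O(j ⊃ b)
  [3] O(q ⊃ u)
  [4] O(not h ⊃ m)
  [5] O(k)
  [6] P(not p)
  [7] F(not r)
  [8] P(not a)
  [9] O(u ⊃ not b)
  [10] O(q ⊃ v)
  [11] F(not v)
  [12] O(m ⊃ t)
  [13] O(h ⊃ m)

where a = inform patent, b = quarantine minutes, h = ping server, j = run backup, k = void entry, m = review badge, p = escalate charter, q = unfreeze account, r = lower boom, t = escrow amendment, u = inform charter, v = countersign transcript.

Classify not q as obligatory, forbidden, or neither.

Obligatory

Premises 13 and 4 are O(h ⊃ m) and O(not h ⊃ m); every ideal world satisfies h or not h, so in either case m holds — hence O(m).
Premise 12 is O(m ⊃ t); since O(m), deontic closure gives O(t).
From O(t) and premise 1, O(t ⊃ j), we obtain O(j).
Applying K to premise 2 (O(j ⊃ b)) and O(j) yields O(b).
Premise 9, O(u ⊃ not b), contraposes to O(b ⊃ not u); with O(b) we get O(not u).
Premise 3 is O(q ⊃ u); contrapositively O(not u ⊃ not q). Since O(not u) holds, K gives O(not q).
Premises 5, 6, 7, 8, 10, 11 do not contribute to this derivation.
Hence not q is obligatory.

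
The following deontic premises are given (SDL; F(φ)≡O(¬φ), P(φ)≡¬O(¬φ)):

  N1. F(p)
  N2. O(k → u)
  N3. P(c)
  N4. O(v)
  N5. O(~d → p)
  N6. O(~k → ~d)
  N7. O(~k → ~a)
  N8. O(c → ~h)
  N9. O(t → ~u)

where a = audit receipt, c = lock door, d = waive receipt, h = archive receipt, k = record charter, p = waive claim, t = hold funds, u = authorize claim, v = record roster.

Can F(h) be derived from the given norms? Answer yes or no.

Premise 8 is O(c → ~h), but O(c) is not derivable from the premises (the permission P(c) asserts only ~O(~c), not O(c)), so it does not yield O(~h).
No other premise forces O(~h). An ideal world satisfying every premise can still have h true, so F(h) is not derivable.

No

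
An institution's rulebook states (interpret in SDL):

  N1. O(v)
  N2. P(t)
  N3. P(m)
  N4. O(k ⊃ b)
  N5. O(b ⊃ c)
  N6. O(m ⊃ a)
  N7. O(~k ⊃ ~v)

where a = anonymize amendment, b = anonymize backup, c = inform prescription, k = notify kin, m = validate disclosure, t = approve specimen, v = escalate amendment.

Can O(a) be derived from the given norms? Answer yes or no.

No

Premise 6 is O(m ⊃ a), but O(m) is not derivable from the premises (the permission P(m) asserts only ~O(~m), not O(m)), so it does not yield O(a).
No other premise forces O(a). An ideal world satisfying every premise can still have a false, so O(a) is not derivable.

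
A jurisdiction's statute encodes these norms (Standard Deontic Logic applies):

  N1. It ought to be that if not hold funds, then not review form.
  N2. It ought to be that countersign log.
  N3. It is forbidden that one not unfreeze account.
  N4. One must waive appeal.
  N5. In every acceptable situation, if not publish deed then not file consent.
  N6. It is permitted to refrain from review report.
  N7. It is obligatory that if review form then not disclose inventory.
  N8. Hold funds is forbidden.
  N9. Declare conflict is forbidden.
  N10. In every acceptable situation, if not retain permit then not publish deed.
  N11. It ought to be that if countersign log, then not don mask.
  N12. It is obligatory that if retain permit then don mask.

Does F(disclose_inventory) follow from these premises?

No

Premise 7 is O(review_form → ¬disclose_inventory), but O(review_form) is not derivable from the premises, so it does not yield O(¬disclose_inventory).
No other premise forces O(¬disclose_inventory). An ideal world satisfying every premise can still have disclose_inventory true, so F(disclose_inventory) is not derivable.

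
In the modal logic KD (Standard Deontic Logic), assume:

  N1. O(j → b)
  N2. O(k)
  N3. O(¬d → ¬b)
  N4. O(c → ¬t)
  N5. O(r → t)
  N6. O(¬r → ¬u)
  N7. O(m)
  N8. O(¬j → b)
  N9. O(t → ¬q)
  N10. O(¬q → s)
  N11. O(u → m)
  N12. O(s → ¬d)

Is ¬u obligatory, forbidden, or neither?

Obligatory

Premises 1 and 8 are O(j → b) and O(¬j → b); every ideal world satisfies j or ¬j, so in either case b holds — hence O(b).
Premise 3, O(¬d → ¬b), contraposes to O(b → d); with O(b) we get O(d).
Premise 12, O(s → ¬d), contraposes to O(d → ¬s); with O(d) we get O(¬s).
Premise 10, O(¬q → s), contraposes to O(¬s → q); with O(¬s) we get O(q).
The contrapositive of premise 9 (O(t → ¬q)) is O(q → ¬t), and O(q) is already established, so O(¬t).
Premise 5 is O(r → t); contrapositively O(¬t → ¬r). Since O(¬t) holds, K gives O(¬r).
From O(¬r) and premise 6, O(¬r → ¬u), we obtain O(¬u).
Premises 2, 4, 7, 11 do not contribute to this derivation.
Hence ¬u is obligatory.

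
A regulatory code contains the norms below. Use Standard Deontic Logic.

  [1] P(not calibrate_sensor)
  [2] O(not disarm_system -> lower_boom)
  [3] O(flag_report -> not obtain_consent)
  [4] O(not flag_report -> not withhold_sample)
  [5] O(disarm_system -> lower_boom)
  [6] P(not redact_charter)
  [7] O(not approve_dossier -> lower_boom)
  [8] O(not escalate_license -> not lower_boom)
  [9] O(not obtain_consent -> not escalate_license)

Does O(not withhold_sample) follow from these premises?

Premises 2 and 5 are O(not disarm_system -> lower_boom) and O(disarm_system -> lower_boom); every ideal world satisfies not disarm_system or disarm_system, so in either case lower_boom holds — hence O(lower_boom).
Premise 8, O(not escalate_license -> not lower_boom), contraposes to O(lower_boom -> escalate_license); with O(lower_boom) we get O(escalate_license).
Premise 9 is O(not obtain_consent -> not escalate_license); contrapositively O(escalate_license -> obtain_consent). Since O(escalate_license) holds, K gives O(obtain_consent).
Premise 3, O(flag_report -> not obtain_consent), contraposes to O(obtain_consent -> not flag_report); with O(obtain_consent) we get O(not flag_report).
Applying K to premise 4 (O(not flag_report -> not withhold_sample)) and O(not flag_report) yields O(not withhold_sample).
Premises 1, 6, 7 do not contribute to this derivation.
So O(not withhold_sample) follows.

Yes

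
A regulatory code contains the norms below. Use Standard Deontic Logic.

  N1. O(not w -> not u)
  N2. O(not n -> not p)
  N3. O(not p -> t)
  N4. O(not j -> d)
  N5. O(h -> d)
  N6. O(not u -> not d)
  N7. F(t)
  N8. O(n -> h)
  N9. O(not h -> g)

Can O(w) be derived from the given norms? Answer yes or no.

Yes

F(t) at premise 7 means O(not t).
The contrapositive of premise 3 (O(not p -> t)) is O(not t -> p), and O(not t) is already established, so O(p).
Premise 2, O(not n -> not p), contraposes to O(p -> n); with O(p) we get O(n).
Applying K to premise 8 (O(n -> h)) and O(n) yields O(h).
Applying K to premise 5 (O(h -> d)) and O(h) yields O(d).
Premise 6 is O(not u -> not d); contrapositively O(d -> u). Since O(d) holds, K gives O(u).
Premise 1, O(not w -> not u), contraposes to O(u -> w); with O(u) we get O(w).
Premises 4, 9 do not contribute to this derivation.
So O(w) follows.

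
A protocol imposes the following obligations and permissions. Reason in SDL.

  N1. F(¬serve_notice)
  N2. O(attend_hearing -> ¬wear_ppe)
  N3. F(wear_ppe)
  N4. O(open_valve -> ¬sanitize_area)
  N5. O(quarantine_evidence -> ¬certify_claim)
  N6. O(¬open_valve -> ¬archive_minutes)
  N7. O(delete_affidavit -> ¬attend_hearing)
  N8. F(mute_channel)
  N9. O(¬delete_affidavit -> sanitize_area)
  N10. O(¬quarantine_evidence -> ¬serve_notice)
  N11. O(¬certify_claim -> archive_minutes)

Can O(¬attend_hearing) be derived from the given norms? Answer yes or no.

Premise 1 is F(¬serve_notice), i.e. O(serve_notice).
Premise 10 is O(¬quarantine_evidence -> ¬serve_notice); contrapositively O(serve_notice -> quarantine_evidence). Since O(serve_notice) holds, K gives O(quarantine_evidence).
From O(quarantine_evidence) and premise 5, O(quarantine_evidence -> ¬certify_claim), we obtain O(¬certify_claim).
Applying K to premise 11 (O(¬certify_claim -> archive_minutes)) and O(¬certify_claim) yields O(archive_minutes).
Premise 6 is O(¬open_valve -> ¬archive_minutes); contrapositively O(archive_minutes -> open_valve). Since O(archive_minutes) holds, K gives O(open_valve).
Applying K to premise 4 (O(open_valve -> ¬sanitize_area)) and O(open_valve) yields O(¬sanitize_area).
Premise 9, O(¬delete_affidavit -> sanitize_area), contraposes to O(¬sanitize_area -> delete_affidavit); with O(¬sanitize_area) we get O(delete_affidavit).
From O(delete_affidavit) and premise 7, O(delete_affidavit -> ¬attend_hearing), we obtain O(¬attend_hearing).
Premises 2, 3, 8 do not contribute to this derivation.
So O(¬attend_hearing) follows.

Yes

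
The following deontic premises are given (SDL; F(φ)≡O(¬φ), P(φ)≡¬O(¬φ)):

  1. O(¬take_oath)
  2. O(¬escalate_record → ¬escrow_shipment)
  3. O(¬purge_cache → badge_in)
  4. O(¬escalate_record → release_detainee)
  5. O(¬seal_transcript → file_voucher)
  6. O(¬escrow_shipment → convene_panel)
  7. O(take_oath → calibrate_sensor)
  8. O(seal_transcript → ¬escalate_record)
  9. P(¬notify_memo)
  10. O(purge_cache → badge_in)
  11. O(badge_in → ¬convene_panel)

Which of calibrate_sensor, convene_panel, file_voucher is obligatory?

file_voucher

Premises 10 and 3 are O(purge_cache → badge_in) and O(¬purge_cache → badge_in); every ideal world satisfies purge_cache or ¬purge_cache, so in either case badge_in holds — hence O(badge_in).
Applying K to premise 11 (O(badge_in → ¬convene_panel)) and O(badge_in) yields O(¬convene_panel).
The contrapositive of premise 6 (O(¬escrow_shipment → convene_panel)) is O(¬convene_panel → escrow_shipment), and O(¬convene_panel) is already established, so O(escrow_shipment).
Premise 2, O(¬escalate_record → ¬escrow_shipment), contraposes to O(escrow_shipment → escalate_record); with O(escrow_shipment) we get O(escalate_record).
The contrapositive of premise 8 (O(seal_transcript → ¬escalate_record)) is O(escalate_record → ¬seal_transcript), and O(escalate_record) is already established, so O(¬seal_transcript).
With premise 5, O(¬seal_transcript → file_voucher), the K-axiom yields O(file_voucher).
So O(file_voucher) holds — file_voucher is obligatory. None of the other listed options is made obligatory by any chain of premises.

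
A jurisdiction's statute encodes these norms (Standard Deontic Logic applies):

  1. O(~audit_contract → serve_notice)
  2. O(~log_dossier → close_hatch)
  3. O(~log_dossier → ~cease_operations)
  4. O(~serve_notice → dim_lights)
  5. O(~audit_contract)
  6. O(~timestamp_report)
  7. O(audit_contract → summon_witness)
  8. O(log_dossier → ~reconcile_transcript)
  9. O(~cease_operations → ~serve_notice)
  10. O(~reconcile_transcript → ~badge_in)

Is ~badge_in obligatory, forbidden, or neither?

Obligatory

From premise 5 we have O(~audit_contract).
With premise 1, O(~audit_contract → serve_notice), the K-axiom yields O(serve_notice).
The contrapositive of premise 9 (O(~cease_operations → ~serve_notice)) is O(serve_notice → cease_operations), and O(serve_notice) is already established, so O(cease_operations).
Premise 3, O(~log_dossier → ~cease_operations), contraposes to O(cease_operations → log_dossier); with O(cease_operations) we get O(log_dossier).
Premise 8 is O(log_dossier → ~reconcile_transcript); since O(log_dossier), deontic closure gives O(~reconcile_transcript).
With premise 10, O(~reconcile_transcript → ~badge_in), the K-axiom yields O(~badge_in).
Premises 2, 4, 6, 7 do not contribute to this derivation.
Hence ~badge_in is obligatory.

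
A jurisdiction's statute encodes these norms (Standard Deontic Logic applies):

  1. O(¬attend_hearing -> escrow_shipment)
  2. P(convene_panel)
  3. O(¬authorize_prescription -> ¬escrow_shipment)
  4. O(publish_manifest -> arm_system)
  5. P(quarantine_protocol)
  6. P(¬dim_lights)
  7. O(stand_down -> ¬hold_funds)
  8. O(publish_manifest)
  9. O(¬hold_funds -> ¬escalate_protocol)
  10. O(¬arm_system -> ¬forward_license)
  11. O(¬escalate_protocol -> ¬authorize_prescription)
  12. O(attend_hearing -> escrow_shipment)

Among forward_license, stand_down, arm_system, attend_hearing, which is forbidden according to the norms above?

By case analysis on attend_hearing: premise 12 gives O(attend_hearing -> escrow_shipment) and premise 1 gives O(¬attend_hearing -> escrow_shipment), so O(escrow_shipment) either way.
Premise 3 is O(¬authorize_prescription -> ¬escrow_shipment); contrapositively O(escrow_shipment -> authorize_prescription). Since O(escrow_shipment) holds, K gives O(authorize_prescription).
Premise 11, O(¬escalate_protocol -> ¬authorize_prescription), contraposes to O(authorize_prescription -> escalate_protocol); with O(authorize_prescription) we get O(escalate_protocol).
The contrapositive of premise 9 (O(¬hold_funds -> ¬escalate_protocol)) is O(escalate_protocol -> hold_funds), and O(escalate_protocol) is already established, so O(hold_funds).
Premise 7, O(stand_down -> ¬hold_funds), contraposes to O(hold_funds -> ¬stand_down); with O(hold_funds) we get O(¬stand_down).
So O(¬stand_down) holds, i.e. stand_down is forbidden. None of the other listed options is forbidden under the premises.

stand_down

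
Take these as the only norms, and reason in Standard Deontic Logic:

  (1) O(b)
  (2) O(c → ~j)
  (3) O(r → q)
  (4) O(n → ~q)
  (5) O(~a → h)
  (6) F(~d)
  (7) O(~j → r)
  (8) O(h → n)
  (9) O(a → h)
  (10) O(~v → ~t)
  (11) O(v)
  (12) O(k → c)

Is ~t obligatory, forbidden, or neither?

Neither

Premise 10 is O(~v → ~t), but O(~v) is not derivable from the premises, so it does not yield O(~t).
No premise or chain of K-axiom applications forces O(~t), and none forces O(t). So ~t is neither obligatory nor forbidden under these norms.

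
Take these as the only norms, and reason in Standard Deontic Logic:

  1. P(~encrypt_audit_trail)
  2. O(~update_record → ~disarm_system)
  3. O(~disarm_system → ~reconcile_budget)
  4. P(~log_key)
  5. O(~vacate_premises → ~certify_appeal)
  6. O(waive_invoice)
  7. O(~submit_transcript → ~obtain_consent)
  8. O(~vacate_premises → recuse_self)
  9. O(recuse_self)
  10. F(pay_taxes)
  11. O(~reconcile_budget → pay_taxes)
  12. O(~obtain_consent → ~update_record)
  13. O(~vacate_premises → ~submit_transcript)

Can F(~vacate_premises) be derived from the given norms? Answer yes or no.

Yes

F(pay_taxes) at premise 10 means O(~pay_taxes).
Premise 11 is O(~reconcile_budget → pay_taxes); contrapositively O(~pay_taxes → reconcile_budget). Since O(~pay_taxes) holds, K gives O(reconcile_budget).
Premise 3, O(~disarm_system → ~reconcile_budget), contraposes to O(reconcile_budget → disarm_system); with O(reconcile_budget) we get O(disarm_system).
Premise 2 is O(~update_record → ~disarm_system); contrapositively O(disarm_system → update_record). Since O(disarm_system) holds, K gives O(update_record).
Premise 12, O(~obtain_consent → ~update_record), contraposes to O(update_record → obtain_consent); with O(update_record) we get O(obtain_consent).
The contrapositive of premise 7 (O(~submit_transcript → ~obtain_consent)) is O(obtain_consent → submit_transcript), and O(obtain_consent) is already established, so O(submit_transcript).
Premise 13 is O(~vacate_premises → ~submit_transcript); contrapositively O(submit_transcript → vacate_premises). Since O(submit_transcript) holds, K gives O(vacate_premises).
Premises 1, 4, 5, 6, 8, 9 do not contribute to this derivation.
So O(vacate_premises) holds, i.e. F(~vacate_premises). The claim follows.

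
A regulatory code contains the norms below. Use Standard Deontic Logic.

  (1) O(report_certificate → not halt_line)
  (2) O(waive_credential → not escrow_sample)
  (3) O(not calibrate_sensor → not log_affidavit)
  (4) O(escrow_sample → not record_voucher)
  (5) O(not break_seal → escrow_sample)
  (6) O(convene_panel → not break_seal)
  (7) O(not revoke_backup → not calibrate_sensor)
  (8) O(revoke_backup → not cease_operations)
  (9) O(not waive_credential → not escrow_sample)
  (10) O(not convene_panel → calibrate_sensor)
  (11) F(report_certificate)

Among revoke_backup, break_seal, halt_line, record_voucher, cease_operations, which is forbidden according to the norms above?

cease_operations

Premises 2 and 9 are O(waive_credential → not escrow_sample) and O(not waive_credential → not escrow_sample); every ideal world satisfies waive_credential or not waive_credential, so in either case not escrow_sample holds — hence O(not escrow_sample).
The contrapositive of premise 5 (O(not break_seal → escrow_sample)) is O(not escrow_sample → break_seal), and O(not escrow_sample) is already established, so O(break_seal).
Premise 6 is O(convene_panel → not break_seal); contrapositively O(break_seal → not convene_panel). Since O(break_seal) holds, K gives O(not convene_panel).
With premise 10, O(not convene_panel → calibrate_sensor), the K-axiom yields O(calibrate_sensor).
Premise 7, O(not revoke_backup → not calibrate_sensor), contraposes to O(calibrate_sensor → revoke_backup); with O(calibrate_sensor) we get O(revoke_backup).
With premise 8, O(revoke_backup → not cease_operations), the K-axiom yields O(not cease_operations).
So O(not cease_operations) holds, i.e. cease_operations is forbidden. None of the other listed options is forbidden under the premises.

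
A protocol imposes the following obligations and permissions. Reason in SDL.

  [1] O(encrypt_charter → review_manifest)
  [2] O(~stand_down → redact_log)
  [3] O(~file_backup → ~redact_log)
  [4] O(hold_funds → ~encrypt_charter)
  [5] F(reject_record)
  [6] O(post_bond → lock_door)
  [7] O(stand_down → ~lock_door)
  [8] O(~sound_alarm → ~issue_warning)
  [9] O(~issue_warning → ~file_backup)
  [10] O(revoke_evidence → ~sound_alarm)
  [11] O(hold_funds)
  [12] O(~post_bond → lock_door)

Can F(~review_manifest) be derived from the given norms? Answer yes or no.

No

Premise 1 is O(encrypt_charter → review_manifest), but O(encrypt_charter) is not derivable from the premises, so it does not yield O(review_manifest).
No other premise forces O(review_manifest). An ideal world satisfying every premise can still have ~review_manifest true, so F(~review_manifest) is not derivable.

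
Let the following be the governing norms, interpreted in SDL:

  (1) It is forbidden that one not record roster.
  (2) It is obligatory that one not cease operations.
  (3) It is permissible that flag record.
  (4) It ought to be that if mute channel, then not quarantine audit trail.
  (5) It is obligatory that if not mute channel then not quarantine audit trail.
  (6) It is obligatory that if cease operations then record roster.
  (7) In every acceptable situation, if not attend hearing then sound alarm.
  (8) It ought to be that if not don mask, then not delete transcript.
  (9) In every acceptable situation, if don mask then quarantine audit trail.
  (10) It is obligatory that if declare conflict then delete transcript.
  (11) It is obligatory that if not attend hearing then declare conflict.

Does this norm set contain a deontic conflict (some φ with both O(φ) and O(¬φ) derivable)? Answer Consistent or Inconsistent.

Consistent

Premise 6 is O(cease_operations → record_roster); even if O(record_roster) held, inferring O(cease_operations) would be affirming the consequent — invalid.
So O(cease_operations) is not derivable, and the apparent clash with O(¬cease_operations) does not arise.
A world satisfying every obligation exists (e.g. attend_hearing=true, cease_operations=false, declare_conflict=false, delete_transcript=false, don_mask=false, flag_record=false, mute_channel=false, quarantine_audit_trail=false, record_roster=true, sound_alarm=false); no atom is both obligatory and forbidden, so the set is consistent.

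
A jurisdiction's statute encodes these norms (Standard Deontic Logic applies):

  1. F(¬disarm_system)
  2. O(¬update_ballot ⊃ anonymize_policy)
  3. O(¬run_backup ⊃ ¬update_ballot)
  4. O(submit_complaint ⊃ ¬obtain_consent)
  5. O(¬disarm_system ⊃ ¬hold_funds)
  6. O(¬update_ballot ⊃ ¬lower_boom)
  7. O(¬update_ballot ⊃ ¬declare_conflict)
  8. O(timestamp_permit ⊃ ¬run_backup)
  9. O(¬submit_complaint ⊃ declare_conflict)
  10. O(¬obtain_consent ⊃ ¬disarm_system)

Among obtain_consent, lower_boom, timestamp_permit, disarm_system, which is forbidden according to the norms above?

timestamp_permit

F(¬disarm_system) at premise 1 means O(disarm_system).
Premise 10 is O(¬obtain_consent ⊃ ¬disarm_system); contrapositively O(disarm_system ⊃ obtain_consent). Since O(disarm_system) holds, K gives O(obtain_consent).
Premise 4 is O(submit_complaint ⊃ ¬obtain_consent); contrapositively O(obtain_consent ⊃ ¬submit_complaint). Since O(obtain_consent) holds, K gives O(¬submit_complaint).
Premise 9 is O(¬submit_complaint ⊃ declare_conflict); since O(¬submit_complaint), deontic closure gives O(declare_conflict).
Premise 7 is O(¬update_ballot ⊃ ¬declare_conflict); contrapositively O(declare_conflict ⊃ update_ballot). Since O(declare_conflict) holds, K gives O(update_ballot).
Premise 3, O(¬run_backup ⊃ ¬update_ballot), contraposes to O(update_ballot ⊃ run_backup); with O(update_ballot) we get O(run_backup).
Premise 8, O(timestamp_permit ⊃ ¬run_backup), contraposes to O(run_backup ⊃ ¬timestamp_permit); with O(run_backup) we get O(¬timestamp_permit).
So O(¬timestamp_permit) holds, i.e. timestamp_permit is forbidden. None of the other listed options is forbidden under the premises.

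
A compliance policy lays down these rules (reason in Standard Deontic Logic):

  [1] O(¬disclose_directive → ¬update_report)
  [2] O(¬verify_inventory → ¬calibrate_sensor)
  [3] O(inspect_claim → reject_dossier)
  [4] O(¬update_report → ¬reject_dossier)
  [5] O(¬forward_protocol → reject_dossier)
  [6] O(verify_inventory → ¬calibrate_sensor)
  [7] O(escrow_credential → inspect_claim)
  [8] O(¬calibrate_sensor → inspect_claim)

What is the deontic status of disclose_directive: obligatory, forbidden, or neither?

Obligatory

Premises 6 and 2 cover both cases: O(verify_inventory → ¬calibrate_sensor) and O(¬verify_inventory → ¬calibrate_sensor). Since verify_inventory ∨ ¬verify_inventory is a tautology, O(¬calibrate_sensor) follows.
Premise 8 is O(¬calibrate_sensor → inspect_claim); since O(¬calibrate_sensor), deontic closure gives O(inspect_claim).
Applying K to premise 3 (O(inspect_claim → reject_dossier)) and O(inspect_claim) yields O(reject_dossier).
Premise 4 is O(¬update_report → ¬reject_dossier); contrapositively O(reject_dossier → update_report). Since O(reject_dossier) holds, K gives O(update_report).
Premise 1, O(¬disclose_directive → ¬update_report), contraposes to O(update_report → disclose_directive); with O(update_report) we get O(disclose_directive).
Premises 5, 7 do not contribute to this derivation.
Hence disclose_directive is obligatory.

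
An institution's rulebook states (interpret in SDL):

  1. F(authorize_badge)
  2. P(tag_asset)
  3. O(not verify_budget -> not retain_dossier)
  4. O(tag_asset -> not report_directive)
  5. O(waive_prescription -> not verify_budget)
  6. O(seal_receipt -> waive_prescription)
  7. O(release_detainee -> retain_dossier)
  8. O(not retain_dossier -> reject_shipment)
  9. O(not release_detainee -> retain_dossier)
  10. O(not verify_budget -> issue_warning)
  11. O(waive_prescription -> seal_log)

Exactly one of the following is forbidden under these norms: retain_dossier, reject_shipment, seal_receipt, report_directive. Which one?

seal_receipt

Premises 9 and 7 cover both cases: O(not release_detainee -> retain_dossier) and O(release_detainee -> retain_dossier). Since not release_detainee ∨ release_detainee is a tautology, O(retain_dossier) follows.
The contrapositive of premise 3 (O(not verify_budget -> not retain_dossier)) is O(retain_dossier -> verify_budget), and O(retain_dossier) is already established, so O(verify_budget).
The contrapositive of premise 5 (O(waive_prescription -> not verify_budget)) is O(verify_budget -> not waive_prescription), and O(verify_budget) is already established, so O(not waive_prescription).
Premise 6, O(seal_receipt -> waive_prescription), contraposes to O(not waive_prescription -> not seal_receipt); with O(not waive_prescription) we get O(not seal_receipt).
So O(not seal_receipt) holds, i.e. seal_receipt is forbidden. None of the other listed options is forbidden under the premises.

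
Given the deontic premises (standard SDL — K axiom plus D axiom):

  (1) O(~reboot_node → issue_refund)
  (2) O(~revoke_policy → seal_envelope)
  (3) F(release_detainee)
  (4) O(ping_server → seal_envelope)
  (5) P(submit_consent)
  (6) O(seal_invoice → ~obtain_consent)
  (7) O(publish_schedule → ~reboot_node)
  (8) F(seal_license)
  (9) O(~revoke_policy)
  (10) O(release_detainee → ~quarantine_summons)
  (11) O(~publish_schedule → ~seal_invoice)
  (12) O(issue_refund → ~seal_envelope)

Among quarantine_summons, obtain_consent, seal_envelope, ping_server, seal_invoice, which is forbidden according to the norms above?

seal_invoice

Premise 9 gives O(~revoke_policy).
With premise 2, O(~revoke_policy → seal_envelope), the K-axiom yields O(seal_envelope).
Premise 12, O(issue_refund → ~seal_envelope), contraposes to O(seal_envelope → ~issue_refund); with O(seal_envelope) we get O(~issue_refund).
The contrapositive of premise 1 (O(~reboot_node → issue_refund)) is O(~issue_refund → reboot_node), and O(~issue_refund) is already established, so O(reboot_node).
Premise 7, O(publish_schedule → ~reboot_node), contraposes to O(reboot_node → ~publish_schedule); with O(reboot_node) we get O(~publish_schedule).
With premise 11, O(~publish_schedule → ~seal_invoice), the K-axiom yields O(~seal_invoice).
So O(~seal_invoice) holds, i.e. seal_invoice is forbidden. None of the other listed options is forbidden under the premises.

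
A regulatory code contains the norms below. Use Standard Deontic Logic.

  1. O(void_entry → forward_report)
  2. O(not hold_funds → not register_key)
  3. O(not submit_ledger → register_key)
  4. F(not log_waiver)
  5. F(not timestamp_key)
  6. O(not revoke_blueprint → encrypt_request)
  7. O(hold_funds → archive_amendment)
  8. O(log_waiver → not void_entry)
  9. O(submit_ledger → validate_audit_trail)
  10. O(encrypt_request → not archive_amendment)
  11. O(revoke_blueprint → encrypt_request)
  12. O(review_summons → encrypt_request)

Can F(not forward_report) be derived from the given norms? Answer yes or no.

Premise 1 is O(void_entry → forward_report), but O(void_entry) is not derivable from the premises, so it does not yield O(forward_report).
No other premise forces O(forward_report). An ideal world satisfying every premise can still have not forward_report true, so F(not forward_report) is not derivable.

No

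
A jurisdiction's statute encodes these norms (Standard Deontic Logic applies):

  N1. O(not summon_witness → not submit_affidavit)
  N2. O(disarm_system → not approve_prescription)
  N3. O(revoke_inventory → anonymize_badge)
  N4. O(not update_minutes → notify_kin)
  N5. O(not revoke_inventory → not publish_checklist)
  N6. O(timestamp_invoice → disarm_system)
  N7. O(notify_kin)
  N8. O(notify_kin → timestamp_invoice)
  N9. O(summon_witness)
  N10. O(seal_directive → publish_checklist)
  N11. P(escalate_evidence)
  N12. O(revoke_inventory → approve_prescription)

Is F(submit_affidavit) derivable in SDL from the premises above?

Premise 1 is O(not summon_witness → not submit_affidavit), but O(not summon_witness) is not derivable from the premises, so it does not yield O(not submit_affidavit).
No other premise forces O(not submit_affidavit). An ideal world satisfying every premise can still have submit_affidavit true, so F(submit_affidavit) is not derivable.

No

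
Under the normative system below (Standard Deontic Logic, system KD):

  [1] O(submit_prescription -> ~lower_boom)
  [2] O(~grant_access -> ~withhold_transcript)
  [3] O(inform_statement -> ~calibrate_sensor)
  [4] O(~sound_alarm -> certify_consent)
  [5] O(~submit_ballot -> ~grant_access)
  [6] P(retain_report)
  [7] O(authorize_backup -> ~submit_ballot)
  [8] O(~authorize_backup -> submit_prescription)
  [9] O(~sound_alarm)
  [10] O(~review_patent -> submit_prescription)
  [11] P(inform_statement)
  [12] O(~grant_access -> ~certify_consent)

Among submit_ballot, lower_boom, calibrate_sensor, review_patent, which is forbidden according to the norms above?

Premise 9 gives O(~sound_alarm).
From O(~sound_alarm) and premise 4, O(~sound_alarm -> certify_consent), we obtain O(certify_consent).
Premise 12 is O(~grant_access -> ~certify_consent); contrapositively O(certify_consent -> grant_access). Since O(certify_consent) holds, K gives O(grant_access).
Premise 5 is O(~submit_ballot -> ~grant_access); contrapositively O(grant_access -> submit_ballot). Since O(grant_access) holds, K gives O(submit_ballot).
The contrapositive of premise 7 (O(authorize_backup -> ~submit_ballot)) is O(submit_ballot -> ~authorize_backup), and O(submit_ballot) is already established, so O(~authorize_backup).
With premise 8, O(~authorize_backup -> submit_prescription), the K-axiom yields O(submit_prescription).
Premise 1 is O(submit_prescription -> ~lower_boom); since O(submit_prescription), deontic closure gives O(~lower_boom).
So O(~lower_boom) holds, i.e. lower_boom is forbidden. None of the other listed options is forbidden under the premises.

lower_boom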